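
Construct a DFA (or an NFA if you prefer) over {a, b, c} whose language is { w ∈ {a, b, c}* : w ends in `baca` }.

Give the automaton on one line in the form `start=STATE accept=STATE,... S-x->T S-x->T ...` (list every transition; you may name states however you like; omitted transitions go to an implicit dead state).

start=q0 accept=q4 q0-a->q0 q0-b->q1 q0-c->q0 q1-a->q2 q1-b->q1 q1-c->q0 q2-a->q0 q2-b->q1 q2-c->q3 q3-a->q4 q3-b->q1 q3-c->q0 q4-a->q0 q4-b->q1 q4-c->q0

Remember how much of `baca` the current input suffix matches. State q0 means no match yet; q1 means the last symbol is `b`; q2 means the last 2 symbols are `ba`; q3 means the last 3 symbols are `bac`; q4 means the last 4 symbols are `baca`. Only q4 accepts. On a mismatch, fall back to the longest proper suffix that is still a prefix of `baca`.
With 5 states:
        a   b   c  
>  q0   q0  q1  q0 
   q1   q2  q1  q0 
   q2   q0  q1  q3 
   q3   q4  q1  q0 
 * q4   q0  q1  q0 
(> = start, * = accepting)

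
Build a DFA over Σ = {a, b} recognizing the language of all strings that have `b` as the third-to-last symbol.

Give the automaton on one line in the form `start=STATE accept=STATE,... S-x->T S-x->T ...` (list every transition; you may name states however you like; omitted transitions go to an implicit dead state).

A DFA must remember the last 3 symbols (since which symbol is third-to-last isn't known until the input ends). Use one state per possible window of the last ≤3 symbols; accept from those whose window starts with `b`.
15 states suffice.
          a    b  
>  q0     q1   q2 
   q1     q3   q4 
   q2     q5   q6 
   q3     q7   q8 
   q4     q9  q10 
   q5    q11  q12 
   q6    q13  q14 
   q7     q7   q8 
   q8     q9  q10 
   q9    q11  q12 
   q10   q13  q14 
 * q11    q7   q8 
 * q12    q9  q10 
 * q13   q11  q12 
 * q14   q13  q14 
(> = start, * = accepting)

start=q0 accept=q11,q12,q13,q14 q0-a->q1 q0-b->q2 q1-a->q3 q1-b->q4 q2-a->q5 q2-b->q6 q3-a->q7 q3-b->q8 q4-a->q9 q4-b->q10 q5-a->q11 q5-b->q12 q6-a->q13 q6-b->q14 q7-a->q7 q7-b->q8 q8-a->q9 q8-b->q10 q9-a->q11 q9-b->q12 q10-a->q13 q10-b->q14 q11-a->q7 q11-b->q8 q12-a->q9 q12-b->q10 q13-a->q11 q13-b->q12 q14-a->q13 q14-b->q14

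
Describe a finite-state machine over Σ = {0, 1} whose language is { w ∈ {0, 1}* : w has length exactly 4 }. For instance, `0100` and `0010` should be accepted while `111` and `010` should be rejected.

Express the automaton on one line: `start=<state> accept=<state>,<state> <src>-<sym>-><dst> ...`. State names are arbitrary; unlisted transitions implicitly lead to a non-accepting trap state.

Count input length up to 5: every symbol moves from S0 toward S5, which means 'more than 4' and absorbs. Accept from {S4}.
A 6-state machine:
        0   1  
>  S0   S1  S1 
   S1   S2  S2 
   S2   S3  S3 
   S3   S4  S4 
 * S4   S5  S5 
   S5   S5  S5 
(> = start, * = accepting)

start=S0 accept=S4 S0-0->S1 S0-1->S1 S1-0->S2 S1-1->S2 S2-0->S3 S2-1->S3 S3-0->S4 S3-1->S4 S4-0->S5 S4-1->S5 S5-0->S5 S5-1->S5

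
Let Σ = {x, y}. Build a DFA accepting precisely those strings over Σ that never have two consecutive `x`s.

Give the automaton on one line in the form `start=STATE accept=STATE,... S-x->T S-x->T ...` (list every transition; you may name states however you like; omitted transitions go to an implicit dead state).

start=S0 accept=S0,S1 S0-x->S1 S0-y->S0 S1-x->S2 S1-y->S0 S2-x->S2 S2-y->S2

Track partial matches of the forbidden pattern `xx`. State S2 is a dead state reached once `xx` has occurred; every other state accepts. S0 means no part of `xx` is currently matched.
3 states suffice.
        x   y  
>* S0   S1  S0 
 * S1   S2  S0 
   S2   S2  S2 
(> = start, * = accepting)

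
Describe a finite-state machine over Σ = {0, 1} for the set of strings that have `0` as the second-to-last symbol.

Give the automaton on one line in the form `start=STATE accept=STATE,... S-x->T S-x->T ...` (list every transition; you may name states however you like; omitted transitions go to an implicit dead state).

Because acceptance depends on a position counted from the end, the machine has to buffer the most recent 2 symbols. Make each state the string of the last up-to-2 symbols read; on input `x` shift the window left and append `x`. Accept when the buffered window has length 2 and begins with `0`.
With 7 states:
        0   1  
>  q0   q1  q2 
   q1   q3  q4 
   q2   q5  q6 
 * q3   q3  q4 
 * q4   q5  q6 
   q5   q3  q4 
   q6   q5  q6 
(> = start, * = accepting)

start=q0 accept=q3,q4 q0-0->q1 q0-1->q2 q1-0->q3 q1-1->q4 q2-0->q5 q2-1->q6 q3-0->q3 q3-1->q4 q4-0->q5 q4-1->q6 q5-0->q3 q5-1->q4 q6-0->q5 q6-1->q6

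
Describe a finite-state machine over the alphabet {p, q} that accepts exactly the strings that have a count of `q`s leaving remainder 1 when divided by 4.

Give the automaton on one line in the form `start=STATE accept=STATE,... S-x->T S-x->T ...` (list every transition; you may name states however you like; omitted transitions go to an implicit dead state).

Keep the running count of `q`s modulo 4: each `q` advances along the cycle s0 → s1 → s2 → s3 → s0 while other symbols loop. Accept at s1.
With 4 states:
        p   q  
>  s0   s0  s1 
 * s1   s1  s2 
   s2   s2  s3 
   s3   s3  s0 
(> = start, * = accepting)

start=s0 accept=s1 s0-p->s0 s0-q->s1 s1-p->s1 s1-q->s2 s2-p->s2 s2-q->s3 s3-p->s3 s3-q->s0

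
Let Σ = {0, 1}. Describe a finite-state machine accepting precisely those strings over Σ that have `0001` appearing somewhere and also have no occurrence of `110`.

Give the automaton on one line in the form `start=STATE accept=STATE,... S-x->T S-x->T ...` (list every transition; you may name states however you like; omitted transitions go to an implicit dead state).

Build one automaton per condition and run them in lockstep. One (5 states) tracks whether and how much of `0001` has been seen; the other (4 states) tracks partial matches of the forbidden pattern `110`. Each combined state is a pair, one component from each; accept when both components accept.
14 states suffice.
          0    1  
>  q0     q1   q2 
   q1     q3   q2 
   q2     q1   q4 
   q3     q5   q2 
   q4     q6   q4 
   q5     q5   q7 
   q6     q8   q9 
 * q7    q10  q11 
   q8    q12   q9 
   q9     q6   q9 
 * q10   q10   q7 
 * q11   q13  q11 
   q12   q12  q13 
   q13   q13  q13 
(> = start, * = accepting)

start=q0 accept=q7,q10,q11 q0-0->q1 q0-1->q2 q1-0->q3 q1-1->q2 q2-0->q1 q2-1->q4 q3-0->q5 q3-1->q2 q4-0->q6 q4-1->q4 q5-0->q5 q5-1->q7 q6-0->q8 q6-1->q9 q7-0->q10 q7-1->q11 q8-0->q12 q8-1->q9 q9-0->q6 q9-1->q9 q10-0->q10 q10-1->q7 q11-0->q13 q11-1->q11 q12-0->q12 q12-1->q13 q13-0->q13 q13-1->q13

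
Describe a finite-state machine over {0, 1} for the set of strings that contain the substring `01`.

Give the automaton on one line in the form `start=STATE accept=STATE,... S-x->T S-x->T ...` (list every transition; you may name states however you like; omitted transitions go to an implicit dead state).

States A..B record the length of the longest prefix of `01` that matches the current input suffix. Reaching C means `01` has been seen, and we stay there forever. Accept from C.
       0  1 
>  A   B  A 
   B   B  C 
 * C   C  C 
(> = start, * = accepting)

start=A accept=C A-0->B A-1->A B-0->B B-1->C C-0->C C-1->C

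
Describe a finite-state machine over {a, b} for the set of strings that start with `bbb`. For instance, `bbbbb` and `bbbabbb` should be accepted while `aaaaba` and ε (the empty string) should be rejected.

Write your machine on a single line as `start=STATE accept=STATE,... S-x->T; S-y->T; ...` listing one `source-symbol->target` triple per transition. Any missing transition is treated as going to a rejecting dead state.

Walk along `bbb` while the input agrees: from q0 take `b` to q1, and so on. Any deviation drops to the rejecting sink q4. Once q3 is reached the prefix is confirmed and every continuation is accepted.
        a   b  
>  q0   q4  q1 
   q1   q4  q2 
   q2   q4  q3 
 * q3   q3  q3 
   q4   q4  q4 
(> = start, * = accepting)

start=q0; accept=q3; q0-a->q4; q0-b->q1; q1-a->q4; q1-b->q2; q2-a->q4; q2-b->q3; q3-a->q3; q3-b->q3; q4-a->q4; q4-b->q4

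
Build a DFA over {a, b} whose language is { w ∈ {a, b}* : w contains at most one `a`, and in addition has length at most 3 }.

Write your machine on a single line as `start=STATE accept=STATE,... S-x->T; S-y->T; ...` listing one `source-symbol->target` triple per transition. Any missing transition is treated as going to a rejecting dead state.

start=s0; accept=s0,s1,s2,s4,s5,s7,s8; s0-a->s1; s0-b->s2; s1-a->s3; s1-b->s4; s2-a->s4; s2-b->s5; s3-a->s6; s3-b->s6; s4-a->s6; s4-b->s7; s5-a->s7; s5-b->s8; s6-a->s9; s6-b->s9; s7-a->s9; s7-b->s10; s8-a->s10; s8-b->s11; s9-a->s9; s9-b->s9; s10-a->s9; s10-b->s10; s11-a->s10; s11-b->s11

Run two small machines in parallel and take their product. One (3 states) tracks the count of `a`s, saturating at 2; the other (5 states) tracks the input length, saturating at 4. Each combined state is a pair, one component from each; accept when both components accept.
With 12 states:
          a    b  
>* s0     s1   s2 
 * s1     s3   s4 
 * s2     s4   s5 
   s3     s6   s6 
 * s4     s6   s7 
 * s5     s7   s8 
   s6     s9   s9 
 * s7     s9  s10 
 * s8    s10  s11 
   s9     s9   s9 
   s10    s9  s10 
   s11   s10  s11 
(> = start, * = accepting)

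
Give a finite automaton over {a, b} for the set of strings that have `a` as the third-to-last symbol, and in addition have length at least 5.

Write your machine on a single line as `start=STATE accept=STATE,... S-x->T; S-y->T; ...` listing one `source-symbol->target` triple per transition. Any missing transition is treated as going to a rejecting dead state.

start=q0; accept=q6,q7,q8,q9; q0-a->q1; q0-b->q1; q1-a->q2; q1-b->q2; q2-a->q3; q2-b->q2; q3-a->q4; q3-b->q5; q4-a->q6; q4-b->q7; q5-a->q8; q5-b->q9; q6-a->q6; q6-b->q7; q7-a->q8; q7-b->q9; q8-a->q4; q8-b->q5; q9-a->q3; q9-b->q2

Run two small machines in parallel and take their product. One (15 states) tracks the last 3 symbols read; the other (7 states) tracks the input length, saturating at 6. Each combined state is a pair, one component from each; accept when both components accept. Equivalent product states are then merged.
A 10-state machine:
        a   b  
>  q0   q1  q1 
   q1   q2  q2 
   q2   q3  q2 
   q3   q4  q5 
   q4   q6  q7 
   q5   q8  q9 
 * q6   q6  q7 
 * q7   q8  q9 
 * q8   q4  q5 
 * q9   q3  q2 
(> = start, * = accepting)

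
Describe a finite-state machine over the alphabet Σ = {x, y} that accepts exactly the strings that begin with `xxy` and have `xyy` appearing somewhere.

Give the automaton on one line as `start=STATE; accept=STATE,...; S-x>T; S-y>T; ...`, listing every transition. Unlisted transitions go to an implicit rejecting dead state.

start=q0; accept=q6; q0-x>q1; q0-y>q2; q1-x>q3; q1-y>q2; q2-x>q2; q2-y>q2; q3-x>q2; q3-y>q4; q4-x>q5; q4-y>q6; q5-x>q5; q5-y>q4; q6-x>q6; q6-y>q6

Run two small machines in parallel and take their product. The first has 5 states tracking whether the input so far still matches the prefix `xxy`; the second has 4 states tracking whether and how much of `xyy` has been seen. A product state is a pair (one from each), accepting exactly when both do. Equivalent product states are then merged.
With 7 states:
        x   y  
>  q0   q1  q2 
   q1   q3  q2 
   q2   q2  q2 
   q3   q2  q4 
   q4   q5  q6 
   q5   q5  q4 
 * q6   q6  q6 
(> = start, * = accepting)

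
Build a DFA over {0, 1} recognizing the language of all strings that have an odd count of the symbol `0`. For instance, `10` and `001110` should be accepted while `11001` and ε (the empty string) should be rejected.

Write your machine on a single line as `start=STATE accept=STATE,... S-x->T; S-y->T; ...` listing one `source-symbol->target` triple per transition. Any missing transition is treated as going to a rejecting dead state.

start=q0; accept=q1; q0-0->q1; q0-1->q0; q1-0->q0; q1-1->q1

The only thing that matters is how many `0`s have appeared, reduced mod 2. Use one state per residue: q0 for 0, …, q1 for 1. Reading `0` moves to the next residue; anything else stays put. q1 is accepting.
2 states suffice.
        0   1  
>  q0   q1  q0 
 * q1   q0  q1 
(> = start, * = accepting)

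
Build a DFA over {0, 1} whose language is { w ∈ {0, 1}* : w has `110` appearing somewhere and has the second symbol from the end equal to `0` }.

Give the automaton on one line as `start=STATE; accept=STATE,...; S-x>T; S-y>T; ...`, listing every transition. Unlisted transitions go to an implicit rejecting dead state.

start=s0; accept=s4,s5; s0-0>s0; s0-1>s1; s1-0>s0; s1-1>s2; s2-0>s3; s2-1>s2; s3-0>s4; s3-1>s5; s4-0>s4; s4-1>s5; s5-0>s3; s5-1>s2

Handle the two conditions separately and then intersect. The first has 4 states tracking whether and how much of `110` has been seen; the second has 7 states tracking the last 2 symbols read. A product state is a pair (one from each), accepting exactly when both do. After merging equivalent states the machine shrinks.
A 6-state machine:
        0   1  
>  s0   s0  s1 
   s1   s0  s2 
   s2   s3  s2 
   s3   s4  s5 
 * s4   s4  s5 
 * s5   s3  s2 
(> = start, * = accepting)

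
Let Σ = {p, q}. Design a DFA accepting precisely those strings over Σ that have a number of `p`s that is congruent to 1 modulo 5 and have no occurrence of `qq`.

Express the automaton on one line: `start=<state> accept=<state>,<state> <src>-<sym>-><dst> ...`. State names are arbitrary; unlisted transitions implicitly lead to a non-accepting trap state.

start=s0 accept=s1,s4 s0-p->s1 s0-q->s2 s1-p->s3 s1-q->s4 s2-p->s1 s2-q->s5 s3-p->s6 s3-q->s7 s4-p->s3 s4-q->s5 s5-p->s5 s5-q->s5 s6-p->s8 s6-q->s9 s7-p->s6 s7-q->s5 s8-p->s0 s8-q->s10 s9-p->s8 s9-q->s5 s10-p->s0 s10-q->s5

Build one automaton per condition and run them in lockstep. The first has 5 states tracking the count of `p`s modulo 5; the second has 3 states tracking partial matches of the forbidden pattern `qq`. A product state is a pair (one from each), accepting exactly when both do. Minimizing collapses redundant product states.
An 11-state machine:
          p    q  
>  s0     s1   s2 
 * s1     s3   s4 
   s2     s1   s5 
   s3     s6   s7 
 * s4     s3   s5 
   s5     s5   s5 
   s6     s8   s9 
   s7     s6   s5 
   s8     s0  s10 
   s9     s8   s5 
   s10    s0   s5 
(> = start, * = accepting)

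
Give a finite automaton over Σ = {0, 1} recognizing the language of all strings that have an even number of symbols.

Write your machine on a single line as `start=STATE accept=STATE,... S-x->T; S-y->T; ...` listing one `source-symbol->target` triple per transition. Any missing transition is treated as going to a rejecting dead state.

start=q0; accept=q0; q0-0->q1; q0-1->q1; q1-0->q0; q1-1->q0

Only the length mod 2 matters, so use a 2-cycle: from any state, every input symbol moves to the next state, wrapping q1 back to q0. Mark q0 accepting.
A 2-state machine:
        0   1  
>* q0   q1  q1 
   q1   q0  q0 
(> = start, * = accepting)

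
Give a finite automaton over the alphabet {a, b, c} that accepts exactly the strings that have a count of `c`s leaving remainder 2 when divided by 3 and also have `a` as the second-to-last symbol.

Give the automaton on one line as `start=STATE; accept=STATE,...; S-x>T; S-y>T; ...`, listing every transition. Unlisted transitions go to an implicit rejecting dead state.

Build one automaton per condition and run them in lockstep. One (3 states) tracks the count of `c`s modulo 3; the other (13 states) tracks the last 2 symbols read. Each combined state is a pair, one component from each; accept when both components accept. Equivalent product states are then merged.
        a   b   c  
>  S0   S0  S0  S1 
   S1   S2  S1  S3 
   S2   S2  S1  S4 
   S3   S5  S3  S0 
 * S4   S5  S3  S0 
   S5   S6  S4  S0 
 * S6   S6  S4  S0 
(> = start, * = accepting)

start=S0; accept=S4,S6; S0-a>S0; S0-b>S0; S0-c>S1; S1-a>S2; S1-b>S1; S1-c>S3; S2-a>S2; S2-b>S1; S2-c>S4; S3-a>S5; S3-b>S3; S3-c>S0; S4-a>S5; S4-b>S3; S4-c>S0; S5-a>S6; S5-b>S4; S5-c>S0; S6-a>S6; S6-b>S4; S6-c>S0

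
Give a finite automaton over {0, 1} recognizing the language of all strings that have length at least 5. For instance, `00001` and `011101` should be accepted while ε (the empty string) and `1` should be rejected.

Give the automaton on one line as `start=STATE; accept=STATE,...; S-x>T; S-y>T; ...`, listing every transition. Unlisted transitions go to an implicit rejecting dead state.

Count input length up to 6: every symbol moves from S0 toward S6, which means 'more than 5' and absorbs. Accept from {S5, S6}.
        0   1  
>  S0   S1  S1 
   S1   S2  S2 
   S2   S3  S3 
   S3   S4  S4 
   S4   S5  S5 
 * S5   S6  S6 
 * S6   S6  S6 
(> = start, * = accepting)

start=S0; accept=S5,S6; S0-0>S1; S0-1>S1; S1-0>S2; S1-1>S2; S2-0>S3; S2-1>S3; S3-0>S4; S3-1>S4; S4-0>S5; S4-1>S5; S5-0>S6; S5-1>S6; S6-0>S6; S6-1>S6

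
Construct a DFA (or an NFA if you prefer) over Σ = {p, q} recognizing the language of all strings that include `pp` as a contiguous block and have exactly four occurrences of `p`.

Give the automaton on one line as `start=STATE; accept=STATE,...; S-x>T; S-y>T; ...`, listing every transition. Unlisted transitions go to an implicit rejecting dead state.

start=A; accept=G; A-p>B; A-q>A; B-p>C; B-q>D; C-p>E; C-q>C; D-p>F; D-q>D; E-p>G; E-q>E; F-p>E; F-q>H; G-p>I; G-q>G; H-p>J; H-q>H; I-p>I; I-q>I; J-p>G; J-q>I

Run two small machines in parallel and take their product. One (3 states) tracks whether and how much of `pp` has been seen; the other (6 states) tracks the count of `p`s, saturating at 5. Each combined state is a pair, one component from each; accept when both components accept. Minimizing collapses redundant product states.
10 states suffice.
       p  q 
>  A   B  A 
   B   C  D 
   C   E  C 
   D   F  D 
   E   G  E 
   F   E  H 
 * G   I  G 
   H   J  H 
   I   I  I 
   J   G  I 
(> = start, * = accepting)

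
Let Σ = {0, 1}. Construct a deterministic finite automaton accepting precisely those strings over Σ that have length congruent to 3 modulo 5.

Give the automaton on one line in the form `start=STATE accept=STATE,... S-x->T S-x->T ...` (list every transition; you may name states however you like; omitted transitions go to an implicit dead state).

start=S0 accept=S3 S0-0->S1 S0-1->S1 S1-0->S2 S1-1->S2 S2-0->S3 S2-1->S3 S3-0->S4 S3-1->S4 S4-0->S0 S4-1->S0

Only the length mod 5 matters, so use a 5-cycle: from any state, every input symbol moves to the next state, wrapping S4 back to S0. Mark S3 accepting.
5 states suffice.
        0   1  
>  S0   S1  S1 
   S1   S2  S2 
   S2   S3  S3 
 * S3   S4  S4 
   S4   S0  S0 
(> = start, * = accepting)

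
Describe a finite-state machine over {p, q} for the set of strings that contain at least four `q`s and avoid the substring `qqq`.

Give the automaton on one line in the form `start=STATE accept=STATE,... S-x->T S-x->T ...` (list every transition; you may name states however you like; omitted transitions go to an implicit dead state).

Handle the two conditions separately and then intersect. The first has 6 states tracking the count of `q`s, saturating at 5; the second has 4 states tracking partial matches of the forbidden pattern `qqq`. A product state is a pair (one from each), accepting exactly when both do. After merging equivalent states the machine shrinks.
13 states suffice.
       p  q 
>  A   A  B 
   B   C  D 
   C   C  E 
   D   F  G 
   E   F  H 
   F   F  I 
   G   G  G 
   H   J  G 
   I   J  K 
   J   J  L 
 * K   M  G 
 * L   M  K 
 * M   M  L 
(> = start, * = accepting)

start=A accept=K,L,M A-p->A A-q->B B-p->C B-q->D C-p->C C-q->E D-p->F D-q->G E-p->F E-q->H F-p->F F-q->I G-p->G G-q->G H-p->J H-q->G I-p->J I-q->K J-p->J J-q->L K-p->M K-q->G L-p->M L-q->K M-p->M M-q->L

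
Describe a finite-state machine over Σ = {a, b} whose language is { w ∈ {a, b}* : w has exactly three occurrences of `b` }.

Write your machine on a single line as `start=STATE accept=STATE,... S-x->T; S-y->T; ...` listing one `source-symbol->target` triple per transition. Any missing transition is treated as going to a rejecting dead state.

start=s0; accept=s3; s0-a->s0; s0-b->s1; s1-a->s1; s1-b->s2; s2-a->s2; s2-b->s3; s3-a->s3; s3-b->s4; s4-a->s4; s4-b->s4

Only the number of `b`s matters, and only up to 4. Make a chain s0 → s1 → s2 → s3 → s4 advanced by each `b` (with s4 absorbing); every other symbol self-loops. The accepting set is {s3}.
A 5-state machine:
        a   b  
>  s0   s0  s1 
   s1   s1  s2 
   s2   s2  s3 
 * s3   s3  s4 
   s4   s4  s4 
(> = start, * = accepting)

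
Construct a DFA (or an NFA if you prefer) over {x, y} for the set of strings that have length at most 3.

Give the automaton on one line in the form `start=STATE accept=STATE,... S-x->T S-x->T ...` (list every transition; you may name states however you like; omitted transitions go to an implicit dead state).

start=q0 accept=q0,q1,q2,q3 q0-x->q1 q0-y->q1 q1-x->q2 q1-y->q2 q2-x->q3 q2-y->q3 q3-x->q4 q3-y->q4 q4-x->q4 q4-y->q4

We only need to distinguish lengths 0, 1, …, 3, and '>3'. Chain q0 → q1 → q2 → q3 → q4 on every symbol, with q4 looping. Accepting states: {q0, q1, q2, q3}.
        x   y  
>* q0   q1  q1 
 * q1   q2  q2 
 * q2   q3  q3 
 * q3   q4  q4 
   q4   q4  q4 
(> = start, * = accepting)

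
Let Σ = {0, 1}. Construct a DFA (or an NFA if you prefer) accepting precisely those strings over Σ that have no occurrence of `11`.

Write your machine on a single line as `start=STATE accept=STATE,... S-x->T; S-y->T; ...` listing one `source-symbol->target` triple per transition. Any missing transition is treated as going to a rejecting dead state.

This is the complement of 'contains `11`'. Use the same substring-matching states — A through C holding how much of `11` has just been matched — but flip the accepting set: everything except the trap C accepts.
3 states suffice.
       0  1 
>* A   A  B 
 * B   A  C 
   C   C  C 
(> = start, * = accepting)

start=A; accept=A,B; A-0->A; A-1->B; B-0->A; B-1->C; C-0->C; C-1->C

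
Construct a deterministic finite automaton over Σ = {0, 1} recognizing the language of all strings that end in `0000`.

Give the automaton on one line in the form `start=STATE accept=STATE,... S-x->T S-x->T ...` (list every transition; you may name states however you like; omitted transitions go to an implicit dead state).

Remember how much of `0000` the current input suffix matches. State A means no match yet; B means the last symbol is `0`; C means the last 2 symbols are `00`; D means the last 3 symbols are `000`; E means the last 4 symbols are `0000`. Only E accepts. On a mismatch, fall back to the longest proper suffix that is still a prefix of `0000`.
5 states suffice.
       0  1 
>  A   B  A 
   B   C  A 
   C   D  A 
   D   E  A 
 * E   E  A 
(> = start, * = accepting)

start=A accept=E A-0->B A-1->A B-0->C B-1->A C-0->D C-1->A D-0->E D-1->A E-0->E E-1->A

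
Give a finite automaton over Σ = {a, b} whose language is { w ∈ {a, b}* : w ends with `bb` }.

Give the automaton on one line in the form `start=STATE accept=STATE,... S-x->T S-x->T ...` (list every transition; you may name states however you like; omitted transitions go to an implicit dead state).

start=q0 accept=q2 q0-a->q0 q0-b->q1 q1-a->q0 q1-b->q2 q2-a->q0 q2-b->q2

Let each state record the length of the longest suffix of the input read so far that is also a prefix of `bb`. q1 means the last symbol is `b`; q2 means the last 2 symbols are `bb`. Accept only at q2, where the string currently ends in `bb`.
A 3-state machine:
        a   b  
>  q0   q0  q1 
   q1   q0  q2 
 * q2   q0  q2 
(> = start, * = accepting)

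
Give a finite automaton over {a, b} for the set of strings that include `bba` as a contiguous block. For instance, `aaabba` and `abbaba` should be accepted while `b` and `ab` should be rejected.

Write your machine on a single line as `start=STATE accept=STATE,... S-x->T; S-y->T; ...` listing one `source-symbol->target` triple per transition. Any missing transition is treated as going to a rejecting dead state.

States s0..s2 record the length of the longest prefix of `bba` that matches the current input suffix. Reaching s3 means `bba` has been seen, and we stay there forever. Accept from s3.
A 4-state machine:
        a   b  
>  s0   s0  s1 
   s1   s0  s2 
   s2   s3  s2 
 * s3   s3  s3 
(> = start, * = accepting)

start=s0; accept=s3; s0-a->s0; s0-b->s1; s1-a->s0; s1-b->s2; s2-a->s3; s2-b->s2; s3-a->s3; s3-b->s3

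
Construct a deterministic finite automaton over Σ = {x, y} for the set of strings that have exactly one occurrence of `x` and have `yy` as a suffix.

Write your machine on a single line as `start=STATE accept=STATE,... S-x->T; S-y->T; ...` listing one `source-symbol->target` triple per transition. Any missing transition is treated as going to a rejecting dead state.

Run two small machines in parallel and take their product. The first has 3 states tracking the count of `x`s, saturating at 2; the second has 3 states tracking how much of the suffix `yy` has currently been matched. A product state is a pair (one from each), accepting exactly when both do. Minimizing collapses redundant product states.
With 5 states:
        x   y  
>  q0   q1  q0 
   q1   q2  q3 
   q2   q2  q2 
   q3   q2  q4 
 * q4   q2  q4 
(> = start, * = accepting)

start=q0; accept=q4; q0-x->q1; q0-y->q0; q1-x->q2; q1-y->q3; q2-x->q2; q2-y->q2; q3-x->q2; q3-y->q4; q4-x->q2; q4-y->q4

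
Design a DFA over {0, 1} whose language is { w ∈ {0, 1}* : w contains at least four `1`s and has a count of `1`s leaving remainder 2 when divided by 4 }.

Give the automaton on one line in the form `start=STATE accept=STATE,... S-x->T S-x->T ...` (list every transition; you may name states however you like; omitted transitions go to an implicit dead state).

start=s0 accept=s6 s0-0->s0 s0-1->s1 s1-0->s1 s1-1->s2 s2-0->s2 s2-1->s3 s3-0->s3 s3-1->s4 s4-0->s4 s4-1->s5 s5-0->s5 s5-1->s6 s6-0->s6 s6-1->s3

Handle the two conditions separately and then intersect. One (6 states) tracks the count of `1`s, saturating at 5; the other (4 states) tracks the count of `1`s modulo 4. Each combined state is a pair, one component from each; accept when both components accept. Equivalent product states are then merged.
A 7-state machine:
        0   1  
>  s0   s0  s1 
   s1   s1  s2 
   s2   s2  s3 
   s3   s3  s4 
   s4   s4  s5 
   s5   s5  s6 
 * s6   s6  s3 
(> = start, * = accepting)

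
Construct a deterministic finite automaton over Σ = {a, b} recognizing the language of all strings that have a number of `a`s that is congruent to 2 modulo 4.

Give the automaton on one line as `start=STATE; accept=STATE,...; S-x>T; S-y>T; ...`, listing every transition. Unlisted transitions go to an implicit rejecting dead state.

Keep the running count of `a`s modulo 4: each `a` advances along the cycle q0 → q1 → q2 → q3 → q0 while other symbols loop. Accept at q2.
4 states suffice.
        a   b  
>  q0   q1  q0 
   q1   q2  q1 
 * q2   q3  q2 
   q3   q0  q3 
(> = start, * = accepting)

start=q0; accept=q2; q0-a>q1; q0-b>q0; q1-a>q2; q1-b>q1; q2-a>q3; q2-b>q2; q3-a>q0; q3-b>q3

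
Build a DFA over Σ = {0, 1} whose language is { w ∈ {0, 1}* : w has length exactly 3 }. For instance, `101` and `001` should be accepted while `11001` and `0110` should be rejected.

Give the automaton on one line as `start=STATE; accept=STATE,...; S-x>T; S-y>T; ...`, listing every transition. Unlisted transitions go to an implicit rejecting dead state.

start=s0; accept=s3; s0-0>s1; s0-1>s1; s1-0>s2; s1-1>s2; s2-0>s3; s2-1>s3; s3-0>s4; s3-1>s4; s4-0>s4; s4-1>s4

We only need to distinguish lengths 0, 1, …, 3, and '>3'. Chain s0 → s1 → s2 → s3 → s4 on every symbol, with s4 looping. Accepting states: {s3}.
5 states suffice.
        0   1  
>  s0   s1  s1 
   s1   s2  s2 
   s2   s3  s3 
 * s3   s4  s4 
   s4   s4  s4 
(> = start, * = accepting)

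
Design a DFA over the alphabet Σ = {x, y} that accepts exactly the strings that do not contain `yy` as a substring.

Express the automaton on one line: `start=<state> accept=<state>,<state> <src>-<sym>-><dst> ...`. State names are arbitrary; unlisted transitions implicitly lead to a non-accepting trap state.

Track partial matches of the forbidden pattern `yy`. State q2 is a dead state reached once `yy` has occurred; every other state accepts. q0 means no part of `yy` is currently matched.
A 3-state machine:
        x   y  
>* q0   q0  q1 
 * q1   q0  q2 
   q2   q2  q2 
(> = start, * = accepting)

start=q0 accept=q0,q1 q0-x->q0 q0-y->q1 q1-x->q0 q1-y->q2 q2-x->q2 q2-y->q2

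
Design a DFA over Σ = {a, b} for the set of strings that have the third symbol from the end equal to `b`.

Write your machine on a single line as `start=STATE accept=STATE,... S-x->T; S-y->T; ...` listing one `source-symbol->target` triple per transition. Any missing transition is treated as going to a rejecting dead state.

start=q0; accept=q11,q12,q13,q14; q0-a->q1; q0-b->q2; q1-a->q3; q1-b->q4; q2-a->q5; q2-b->q6; q3-a->q7; q3-b->q8; q4-a->q9; q4-b->q10; q5-a->q11; q5-b->q12; q6-a->q13; q6-b->q14; q7-a->q7; q7-b->q8; q8-a->q9; q8-b->q10; q9-a->q11; q9-b->q12; q10-a->q13; q10-b->q14; q11-a->q7; q11-b->q8; q12-a->q9; q12-b->q10; q13-a->q11; q13-b->q12; q14-a->q13; q14-b->q14

Because acceptance depends on a position counted from the end, the machine has to buffer the most recent 3 symbols. Make each state the string of the last up-to-3 symbols read; on input `x` shift the window left and append `x`. Accept when the buffered window has length 3 and begins with `b`.
With 15 states:
          a    b  
>  q0     q1   q2 
   q1     q3   q4 
   q2     q5   q6 
   q3     q7   q8 
   q4     q9  q10 
   q5    q11  q12 
   q6    q13  q14 
   q7     q7   q8 
   q8     q9  q10 
   q9    q11  q12 
   q10   q13  q14 
 * q11    q7   q8 
 * q12    q9  q10 
 * q13   q11  q12 
 * q14   q13  q14 
(> = start, * = accepting)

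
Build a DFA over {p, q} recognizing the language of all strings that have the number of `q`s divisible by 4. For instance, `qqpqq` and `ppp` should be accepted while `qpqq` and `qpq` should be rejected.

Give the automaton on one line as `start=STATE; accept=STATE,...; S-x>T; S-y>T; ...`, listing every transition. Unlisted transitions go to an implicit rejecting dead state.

start=A; accept=A; A-p>A; A-q>B; B-p>B; B-q>C; C-p>C; C-q>D; D-p>D; D-q>A

The only thing that matters is how many `q`s have appeared, reduced mod 4. Use one state per residue: A for 0, …, D for 3. Reading `q` moves to the next residue; anything else stays put. A is accepting.
With 4 states:
       p  q 
>* A   A  B 
   B   B  C 
   C   C  D 
   D   D  A 
(> = start, * = accepting)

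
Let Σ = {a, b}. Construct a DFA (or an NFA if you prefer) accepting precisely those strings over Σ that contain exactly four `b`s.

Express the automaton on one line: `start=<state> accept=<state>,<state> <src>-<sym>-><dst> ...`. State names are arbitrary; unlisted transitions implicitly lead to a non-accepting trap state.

Count `b`s, saturating at 5: states q0 through q4 mean 0 through 4 `b`s seen; q5 means more than 4. Each `b` increments (capped at q5); other symbols loop. Accept from {q4}.
With 6 states:
        a   b  
>  q0   q0  q1 
   q1   q1  q2 
   q2   q2  q3 
   q3   q3  q4 
 * q4   q4  q5 
   q5   q5  q5 
(> = start, * = accepting)

start=q0 accept=q4 q0-a->q0 q0-b->q1 q1-a->q1 q1-b->q2 q2-a->q2 q2-b->q3 q3-a->q3 q3-b->q4 q4-a->q4 q4-b->q5 q5-a->q5 q5-b->q5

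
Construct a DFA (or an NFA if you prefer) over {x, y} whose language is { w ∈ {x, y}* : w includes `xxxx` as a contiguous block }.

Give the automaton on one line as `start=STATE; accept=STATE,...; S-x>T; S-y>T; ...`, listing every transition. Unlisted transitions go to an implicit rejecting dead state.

start=A; accept=E; A-x>B; A-y>A; B-x>C; B-y>A; C-x>D; C-y>A; D-x>E; D-y>A; E-x>E; E-y>E

Track how much of `xxxx` has been matched so far: state A is no progress, E is the absorbing accept state reached once `xxxx` has occurred. Intermediate states record partial matches; on a mismatch, fall back to the longest reusable overlap.
With 5 states:
       x  y 
>  A   B  A 
   B   C  A 
   C   D  A 
   D   E  A 
 * E   E  E 
(> = start, * = accepting)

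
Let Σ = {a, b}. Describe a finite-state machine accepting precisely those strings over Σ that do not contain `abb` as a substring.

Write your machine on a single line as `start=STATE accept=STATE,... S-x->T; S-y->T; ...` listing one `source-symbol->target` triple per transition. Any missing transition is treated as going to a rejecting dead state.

start=s0; accept=s0,s1,s2; s0-a->s1; s0-b->s0; s1-a->s1; s1-b->s2; s2-a->s1; s2-b->s3; s3-a->s3; s3-b->s3

This is the complement of 'contains `abb`'. Use the same substring-matching states — s0 through s3 holding how much of `abb` has just been matched — but flip the accepting set: everything except the trap s3 accepts.
        a   b  
>* s0   s1  s0 
 * s1   s1  s2 
 * s2   s1  s3 
   s3   s3  s3 
(> = start, * = accepting)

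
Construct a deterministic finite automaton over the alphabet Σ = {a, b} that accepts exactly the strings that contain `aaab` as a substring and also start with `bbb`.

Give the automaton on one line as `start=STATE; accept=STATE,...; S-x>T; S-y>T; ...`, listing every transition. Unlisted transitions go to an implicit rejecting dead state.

Build one automaton per condition and run them in lockstep. The first has 5 states tracking whether and how much of `aaab` has been seen; the second has 5 states tracking whether the input so far still matches the prefix `bbb`. A product state is a pair (one from each), accepting exactly when both do.
          a    b  
>  S0     S1   S2 
   S1     S3   S4 
   S2     S1   S5 
   S3     S6   S4 
   S4     S1   S4 
   S5     S1   S7 
   S6     S6   S8 
   S7     S9   S7 
   S8     S8   S8 
   S9    S10   S7 
   S10   S11   S7 
   S11   S11  S12 
 * S12   S12  S12 
(> = start, * = accepting)

start=S0; accept=S12; S0-a>S1; S0-b>S2; S1-a>S3; S1-b>S4; S2-a>S1; S2-b>S5; S3-a>S6; S3-b>S4; S4-a>S1; S4-b>S4; S5-a>S1; S5-b>S7; S6-a>S6; S6-b>S8; S7-a>S9; S7-b>S7; S8-a>S8; S8-b>S8; S9-a>S10; S9-b>S7; S10-a>S11; S10-b>S7; S11-a>S11; S11-b>S12; S12-a>S12; S12-b>S12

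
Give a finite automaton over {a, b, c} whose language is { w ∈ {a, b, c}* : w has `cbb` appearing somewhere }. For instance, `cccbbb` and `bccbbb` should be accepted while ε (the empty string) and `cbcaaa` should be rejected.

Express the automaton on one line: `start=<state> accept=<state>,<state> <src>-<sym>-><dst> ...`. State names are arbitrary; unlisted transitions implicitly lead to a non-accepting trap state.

start=q0 accept=q3 q0-a->q0 q0-b->q0 q0-c->q1 q1-a->q0 q1-b->q2 q1-c->q1 q2-a->q0 q2-b->q3 q2-c->q1 q3-a->q3 q3-b->q3 q3-c->q3

States q0..q2 record the length of the longest prefix of `cbb` that matches the current input suffix. Reaching q3 means `cbb` has been seen, and we stay there forever. Accept from q3.
4 states suffice.
        a   b   c  
>  q0   q0  q0  q1 
   q1   q0  q2  q1 
   q2   q0  q3  q1 
 * q3   q3  q3  q3 
(> = start, * = accepting)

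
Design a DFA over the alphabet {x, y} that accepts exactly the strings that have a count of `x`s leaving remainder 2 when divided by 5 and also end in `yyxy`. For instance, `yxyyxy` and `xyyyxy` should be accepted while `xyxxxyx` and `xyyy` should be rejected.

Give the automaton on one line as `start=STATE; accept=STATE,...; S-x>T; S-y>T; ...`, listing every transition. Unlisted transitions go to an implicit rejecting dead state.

Handle the two conditions separately and then intersect. One (5 states) tracks the count of `x`s modulo 5; the other (5 states) tracks how much of the suffix `yyxy` has currently been matched. Each combined state is a pair, one component from each; accept when both components accept. After merging equivalent states the machine shrinks.
        x   y  
>  S0   S1  S0 
   S1   S2  S3 
   S2   S4  S2 
   S3   S2  S5 
   S4   S6  S4 
   S5   S7  S5 
   S6   S0  S6 
   S7   S4  S8 
 * S8   S4  S2 
(> = start, * = accepting)

start=S0; accept=S8; S0-x>S1; S0-y>S0; S1-x>S2; S1-y>S3; S2-x>S4; S2-y>S2; S3-x>S2; S3-y>S5; S4-x>S6; S4-y>S4; S5-x>S7; S5-y>S5; S6-x>S0; S6-y>S6; S7-x>S4; S7-y>S8; S8-x>S4; S8-y>S2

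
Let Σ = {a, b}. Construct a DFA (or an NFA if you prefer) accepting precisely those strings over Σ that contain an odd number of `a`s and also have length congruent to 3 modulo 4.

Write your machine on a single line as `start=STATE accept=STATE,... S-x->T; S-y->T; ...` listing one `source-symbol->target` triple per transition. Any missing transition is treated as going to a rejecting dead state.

start=q0; accept=q5; q0-a->q1; q0-b->q2; q1-a->q3; q1-b->q4; q2-a->q4; q2-b->q3; q3-a->q5; q3-b->q6; q4-a->q6; q4-b->q5; q5-a->q0; q5-b->q7; q6-a->q7; q6-b->q0; q7-a->q2; q7-b->q1

Build one automaton per condition and run them in lockstep. One (2 states) tracks the count of `a`s modulo 2; the other (4 states) tracks the input length modulo 4. Each combined state is a pair, one component from each; accept when both components accept.
An 8-state machine:
        a   b  
>  q0   q1  q2 
   q1   q3  q4 
   q2   q4  q3 
   q3   q5  q6 
   q4   q6  q5 
 * q5   q0  q7 
   q6   q7  q0 
   q7   q2  q1 
(> = start, * = accepting)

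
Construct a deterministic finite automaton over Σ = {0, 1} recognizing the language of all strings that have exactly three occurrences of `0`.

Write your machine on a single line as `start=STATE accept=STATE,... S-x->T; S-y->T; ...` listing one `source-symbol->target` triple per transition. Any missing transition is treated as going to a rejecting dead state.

Only the number of `0`s matters, and only up to 4. Make a chain A → B → C → D → E advanced by each `0` (with E absorbing); every other symbol self-loops. The accepting set is {D}.
A 5-state machine:
       0  1 
>  A   B  A 
   B   C  B 
   C   D  C 
 * D   E  D 
   E   E  E 
(> = start, * = accepting)

start=A; accept=D; A-0->B; A-1->A; B-0->C; B-1->B; C-0->D; C-1->C; D-0->E; D-1->D; E-0->E; E-1->E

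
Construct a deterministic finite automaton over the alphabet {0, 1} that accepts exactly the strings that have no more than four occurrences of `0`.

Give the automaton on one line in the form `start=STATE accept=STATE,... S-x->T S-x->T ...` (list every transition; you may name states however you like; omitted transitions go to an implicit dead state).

start=q0 accept=q0,q1,q2,q3,q4 q0-0->q1 q0-1->q0 q1-0->q2 q1-1->q1 q2-0->q3 q2-1->q2 q3-0->q4 q3-1->q3 q4-0->q5 q4-1->q4 q5-0->q5 q5-1->q5

Only the number of `0`s matters, and only up to 5. Make a chain q0 → q1 → q2 → q3 → q4 → q5 advanced by each `0` (with q5 absorbing); every other symbol self-loops. The accepting set is {q0, q1, q2, q3, q4}.
A 6-state machine:
        0   1  
>* q0   q1  q0 
 * q1   q2  q1 
 * q2   q3  q2 
 * q3   q4  q3 
 * q4   q5  q4 
   q5   q5  q5 
(> = start, * = accepting)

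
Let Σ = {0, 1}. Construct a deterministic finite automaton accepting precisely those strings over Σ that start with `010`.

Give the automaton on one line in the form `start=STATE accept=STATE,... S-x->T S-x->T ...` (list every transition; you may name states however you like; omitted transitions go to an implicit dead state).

start=S0 accept=S3 S0-0->S1 S0-1->S4 S1-0->S4 S1-1->S2 S2-0->S3 S2-1->S4 S3-0->S3 S3-1->S3 S4-0->S4 S4-1->S4

Check the first 3 symbols one by one: S0 through S2 record how many have matched `010` so far; any wrong symbol goes to the dead state S4. After all 3 match we enter the accepting sink S3.
With 5 states:
        0   1  
>  S0   S1  S4 
   S1   S4  S2 
   S2   S3  S4 
 * S3   S3  S3 
   S4   S4  S4 
(> = start, * = accepting)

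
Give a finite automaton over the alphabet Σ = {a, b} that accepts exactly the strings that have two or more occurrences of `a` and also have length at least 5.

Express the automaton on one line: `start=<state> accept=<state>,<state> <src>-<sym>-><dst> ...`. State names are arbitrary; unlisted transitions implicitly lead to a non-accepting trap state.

Run two small machines in parallel and take their product. The first has 4 states tracking the count of `a`s, saturating at 3; the second has 7 states tracking the input length, saturating at 6. A product state is a pair (one from each), accepting exactly when both do. After merging equivalent states the machine shrinks.
12 states suffice.
          a    b  
>  q0     q1   q2 
   q1     q3   q4 
   q2     q4   q5 
   q3     q6   q6 
   q4     q6   q7 
   q5     q7   q8 
   q6     q9   q9 
   q7     q9  q10 
   q8    q10   q8 
   q9    q11  q11 
   q10   q11  q10 
 * q11   q11  q11 
(> = start, * = accepting)

start=q0 accept=q11 q0-a->q1 q0-b->q2 q1-a->q3 q1-b->q4 q2-a->q4 q2-b->q5 q3-a->q6 q3-b->q6 q4-a->q6 q4-b->q7 q5-a->q7 q5-b->q8 q6-a->q9 q6-b->q9 q7-a->q9 q7-b->q10 q8-a->q10 q8-b->q8 q9-a->q11 q9-b->q11 q10-a->q11 q10-b->q10 q11-a->q11 q11-b->q11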